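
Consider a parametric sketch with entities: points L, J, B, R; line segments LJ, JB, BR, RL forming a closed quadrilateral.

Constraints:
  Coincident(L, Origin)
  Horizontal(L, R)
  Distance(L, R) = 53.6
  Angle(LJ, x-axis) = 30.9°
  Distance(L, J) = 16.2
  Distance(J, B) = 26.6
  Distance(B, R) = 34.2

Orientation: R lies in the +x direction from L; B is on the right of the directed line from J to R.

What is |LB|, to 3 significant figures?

28.8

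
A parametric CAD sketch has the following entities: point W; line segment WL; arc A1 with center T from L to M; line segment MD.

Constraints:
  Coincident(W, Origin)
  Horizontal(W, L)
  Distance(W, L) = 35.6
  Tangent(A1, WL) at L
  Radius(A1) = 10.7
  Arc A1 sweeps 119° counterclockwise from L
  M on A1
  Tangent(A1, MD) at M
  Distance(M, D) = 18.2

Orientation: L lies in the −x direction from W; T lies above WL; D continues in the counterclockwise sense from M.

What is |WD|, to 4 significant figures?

47.34

On A1, L sits at bearing -90° from T; a 119° counterclockwise sweep puts M at bearing 29°, so M = T + 10.7·(cos 29°, sin 29°) = (-26.24, 15.89). A1 meets MD tangentially, so TM is at right angles to MD, so MD runs along (−sin 29°, cos 29°); with |MD| = 18.2, D = (-35.07, 31.81). Then |WD| = |D − W| = 47.34.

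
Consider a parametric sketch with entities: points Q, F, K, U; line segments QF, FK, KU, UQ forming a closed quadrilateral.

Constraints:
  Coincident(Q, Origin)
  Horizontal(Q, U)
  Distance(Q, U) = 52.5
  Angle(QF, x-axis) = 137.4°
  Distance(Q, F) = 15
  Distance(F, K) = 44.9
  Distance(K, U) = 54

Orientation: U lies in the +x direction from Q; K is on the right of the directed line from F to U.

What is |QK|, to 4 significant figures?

31.55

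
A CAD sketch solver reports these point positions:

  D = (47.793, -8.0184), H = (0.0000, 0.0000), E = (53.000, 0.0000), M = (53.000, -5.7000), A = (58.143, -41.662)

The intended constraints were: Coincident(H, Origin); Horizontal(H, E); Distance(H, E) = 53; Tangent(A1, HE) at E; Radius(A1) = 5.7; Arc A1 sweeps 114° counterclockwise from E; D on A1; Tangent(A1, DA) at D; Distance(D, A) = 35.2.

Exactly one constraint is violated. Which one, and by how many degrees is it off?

Tangent(A1, DA) at D — off by 6.90°.

H = (0.00, 0.00) ✓; H.y = 0.00, E.y = 0.00 ✓; |HE| = 53.00 ✓; ∠(ME, EH) = 90.00° ✓; |ME| = 5.700 ✓; bearing(M→D) − bearing(M→E) = 114.0° ✓; |MD| = 5.700 ✓; ∠(MD, DA) = 96.90° ✗; |DA| = 35.20 ✓.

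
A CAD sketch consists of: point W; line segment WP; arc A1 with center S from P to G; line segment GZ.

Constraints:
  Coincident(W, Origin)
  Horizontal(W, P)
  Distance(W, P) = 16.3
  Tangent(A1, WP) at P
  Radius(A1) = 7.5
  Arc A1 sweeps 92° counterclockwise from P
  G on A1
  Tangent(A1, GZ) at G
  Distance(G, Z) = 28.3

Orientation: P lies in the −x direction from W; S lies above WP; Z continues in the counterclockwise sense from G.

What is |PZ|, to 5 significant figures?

36.627

On A1, P sits at bearing -90° from S; a 92° counterclockwise sweep puts G at bearing 2°, so G = S + 7.5·(cos 2°, sin 2°) = (-8.8046, 7.7617). A1 meets GZ tangentially, so SG is at right angles to GZ, so GZ runs along (−sin 2°, cos 2°); with |GZ| = 28.3, Z = (-9.7922, 36.045). Then |PZ| = |Z − P| = 36.627.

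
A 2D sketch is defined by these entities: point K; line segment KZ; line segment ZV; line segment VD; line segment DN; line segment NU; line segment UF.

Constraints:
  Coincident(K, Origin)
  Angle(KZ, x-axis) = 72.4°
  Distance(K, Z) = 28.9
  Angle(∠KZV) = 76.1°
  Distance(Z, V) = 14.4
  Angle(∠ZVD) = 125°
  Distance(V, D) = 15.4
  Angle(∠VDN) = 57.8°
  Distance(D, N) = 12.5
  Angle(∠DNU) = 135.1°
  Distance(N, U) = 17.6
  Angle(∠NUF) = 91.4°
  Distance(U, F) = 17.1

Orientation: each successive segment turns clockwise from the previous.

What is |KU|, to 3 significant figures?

28.2

K is at the origin; KZ runs at 72.4° with length 28.9, so Z = (8.74, 27.5). ∠KZV = 76.1° gives ZV at -31.5° from the x-axis; with |ZV| = 14.4, V = (21.0, 20.0). ∠ZVD = 125.0° gives VD at -86.5° from the x-axis; with |VD| = 15.4, D = (22.0, 4.65). ∠VDN = 57.8° gives DN at 151° from the x-axis; with |DN| = 12.5, N = (11.0, 10.7). ∠DNU = 135.1° gives NU at 106° from the x-axis; with |NU| = 17.6, U = (6.02, 27.5). Then |KU| = |U − K| = 28.2.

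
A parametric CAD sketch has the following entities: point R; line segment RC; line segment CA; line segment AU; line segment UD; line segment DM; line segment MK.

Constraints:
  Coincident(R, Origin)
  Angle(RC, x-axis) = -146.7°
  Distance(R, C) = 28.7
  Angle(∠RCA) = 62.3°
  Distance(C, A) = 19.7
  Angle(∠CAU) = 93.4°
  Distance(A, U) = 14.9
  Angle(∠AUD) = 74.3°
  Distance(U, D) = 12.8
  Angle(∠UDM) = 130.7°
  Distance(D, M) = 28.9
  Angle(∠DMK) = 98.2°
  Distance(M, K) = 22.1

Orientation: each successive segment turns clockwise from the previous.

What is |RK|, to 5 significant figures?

51.878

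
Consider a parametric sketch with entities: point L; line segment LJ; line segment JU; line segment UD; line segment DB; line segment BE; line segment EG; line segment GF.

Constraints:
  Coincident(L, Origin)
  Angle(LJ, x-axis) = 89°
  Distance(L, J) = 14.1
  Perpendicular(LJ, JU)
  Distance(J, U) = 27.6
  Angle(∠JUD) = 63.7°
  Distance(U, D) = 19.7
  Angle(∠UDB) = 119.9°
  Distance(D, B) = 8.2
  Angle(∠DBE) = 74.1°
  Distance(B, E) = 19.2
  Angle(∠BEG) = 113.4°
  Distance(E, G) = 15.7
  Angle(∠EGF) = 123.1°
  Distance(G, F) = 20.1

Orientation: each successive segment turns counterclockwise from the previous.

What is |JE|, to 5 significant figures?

14.789

L is at the origin; LJ runs at 89.0° with length 14.1, so J = (0.24608, 14.098). The perpendicularity gives JU at right angles to LJ, so JU runs at 179.00°; with |JU| = 27.6, U = (-27.350, 14.580). ∠JUD = 63.7° gives UD at -64.700° from the x-axis; with |UD| = 19.7, D = (-18.931, -3.2309). ∠UDB = 119.9° gives DB at -4.6000° from the x-axis; with |DB| = 8.2, B = (-10.757, -3.8885). ∠DBE = 74.1° gives BE at 101.30° from the x-axis; with |BE| = 19.2, E = (-14.519, 14.939). Then |JE| = |E − J| = 14.789.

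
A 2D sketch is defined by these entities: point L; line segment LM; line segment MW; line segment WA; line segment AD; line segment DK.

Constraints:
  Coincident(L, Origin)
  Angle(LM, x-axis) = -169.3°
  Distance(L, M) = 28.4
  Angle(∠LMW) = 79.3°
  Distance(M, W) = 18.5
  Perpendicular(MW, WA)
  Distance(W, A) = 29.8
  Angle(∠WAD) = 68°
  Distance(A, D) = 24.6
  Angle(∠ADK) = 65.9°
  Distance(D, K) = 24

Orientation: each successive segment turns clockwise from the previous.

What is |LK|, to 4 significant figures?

25.17

L is at the origin; LM runs at -169.3° with length 28.4, so M = (-27.91, -5.273). ∠LMW = 79.3° gives MW at 90.00° from the x-axis; with |MW| = 18.5, W = (-27.91, 13.23). The perpendicularity gives WA at right angles to MW, so WA runs at 0.000°; with |WA| = 29.8, A = (1.894, 13.23). ∠WAD = 68.0° gives AD at -112.0° from the x-axis; with |AD| = 24.6, D = (-7.322, -9.582). ∠ADK = 65.9° gives DK at 133.9° from the x-axis; with |DK| = 24.0, K = (-23.96, 7.712). Then |LK| = |K − L| = 25.17.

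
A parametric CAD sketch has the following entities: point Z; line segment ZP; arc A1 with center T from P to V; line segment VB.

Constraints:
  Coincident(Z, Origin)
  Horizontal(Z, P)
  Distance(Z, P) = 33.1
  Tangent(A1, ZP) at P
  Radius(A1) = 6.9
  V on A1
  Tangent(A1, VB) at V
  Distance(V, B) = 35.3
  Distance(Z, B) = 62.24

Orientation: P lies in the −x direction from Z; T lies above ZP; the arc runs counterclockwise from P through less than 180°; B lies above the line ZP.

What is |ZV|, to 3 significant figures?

29.6

Checks: |TV| = 6.900 ✓; ∠(TV, VB) = 90.00° ✓; |VB| = 35.30 ✓; |ZB| = 62.24 ✓.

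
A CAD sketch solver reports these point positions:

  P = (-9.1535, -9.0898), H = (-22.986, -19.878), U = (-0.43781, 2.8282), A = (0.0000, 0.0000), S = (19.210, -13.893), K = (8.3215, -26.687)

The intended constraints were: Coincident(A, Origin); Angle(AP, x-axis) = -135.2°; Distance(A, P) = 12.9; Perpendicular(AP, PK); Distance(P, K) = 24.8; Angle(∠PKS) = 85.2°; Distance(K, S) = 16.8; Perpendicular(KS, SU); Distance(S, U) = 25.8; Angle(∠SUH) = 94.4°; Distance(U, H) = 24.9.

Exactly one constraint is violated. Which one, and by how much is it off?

Distance(U, H) = 24.9 — off by 7.10.

A = (0.00, 0.00) ✓; AP at -135.2° ✓; |AP| = 12.90 ✓; ∠(AP, PK) = 90.00° ✓; |PK| = 24.80 ✓; ∠PKS = 85.20° ✓; |KS| = 16.80 ✓; ∠(KS, SU) = 90.00° ✓; |SU| = 25.80 ✓; ∠SUH = 94.40° ✓; |UH| = 32.00 ✗.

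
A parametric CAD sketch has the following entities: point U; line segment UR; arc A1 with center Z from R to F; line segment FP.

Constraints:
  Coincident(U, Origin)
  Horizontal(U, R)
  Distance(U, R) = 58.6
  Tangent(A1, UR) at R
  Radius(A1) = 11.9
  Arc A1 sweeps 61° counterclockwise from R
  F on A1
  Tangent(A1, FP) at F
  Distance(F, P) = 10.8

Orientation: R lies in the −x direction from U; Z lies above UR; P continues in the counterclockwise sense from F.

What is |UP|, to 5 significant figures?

45.693

U is at the origin; U and R share the same y with |UR| = 58.6 and R on the −x side, so R = (-58.600, 0.0000). The tangent condition forces ZR to be normal to UR, so Z = R + (0, 11.9) = (-58.600, 11.900). On A1, R sits at bearing -90° from Z; a 61° counterclockwise sweep puts F at bearing -29°, so F = Z + 11.9·(cos -29°, sin -29°) = (-48.192, 6.1308). Since A1 is tangent to FP there, ZF ⟂ FP, so FP runs along (−sin -29°, cos -29°); with |FP| = 10.8, P = (-42.956, 15.577). Then |UP| = |P − U| = 45.693.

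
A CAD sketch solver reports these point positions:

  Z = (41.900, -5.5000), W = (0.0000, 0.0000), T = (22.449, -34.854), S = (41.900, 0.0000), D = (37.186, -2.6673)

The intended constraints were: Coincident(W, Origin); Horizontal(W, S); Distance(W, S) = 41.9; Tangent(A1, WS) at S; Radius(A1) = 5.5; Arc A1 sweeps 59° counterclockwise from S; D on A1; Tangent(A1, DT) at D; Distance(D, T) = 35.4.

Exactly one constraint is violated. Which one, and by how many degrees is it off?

Tangent(A1, DT) at D — off by 6.40°.

W = (0.00, 0.00) ✓; W.y = 0.00, S.y = 0.00 ✓; |WS| = 41.90 ✓; ∠(ZS, SW) = 90.00° ✓; |ZS| = 5.500 ✓; bearing(Z→D) − bearing(Z→S) = 59.00° ✓; |ZD| = 5.500 ✓; ∠(ZD, DT) = 83.60° ✗; |DT| = 35.40 ✓.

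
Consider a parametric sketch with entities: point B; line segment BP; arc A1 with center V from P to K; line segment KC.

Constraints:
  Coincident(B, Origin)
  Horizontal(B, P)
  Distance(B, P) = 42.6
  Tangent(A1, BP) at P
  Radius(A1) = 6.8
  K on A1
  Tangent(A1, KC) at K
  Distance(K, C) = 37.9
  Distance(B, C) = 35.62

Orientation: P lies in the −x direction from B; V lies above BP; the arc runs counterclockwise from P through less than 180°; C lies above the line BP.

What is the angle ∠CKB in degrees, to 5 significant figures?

56.536°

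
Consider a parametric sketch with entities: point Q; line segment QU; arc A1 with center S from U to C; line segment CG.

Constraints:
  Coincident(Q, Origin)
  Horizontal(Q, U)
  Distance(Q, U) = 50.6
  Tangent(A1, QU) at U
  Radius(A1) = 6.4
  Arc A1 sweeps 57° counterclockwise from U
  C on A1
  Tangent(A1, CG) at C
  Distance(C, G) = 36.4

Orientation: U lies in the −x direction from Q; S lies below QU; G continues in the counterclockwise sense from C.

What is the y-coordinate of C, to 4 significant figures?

-2.914

Since A1 is tangent to QU there, SU ⟂ QU, so S = U + (0, -6.4) = (-50.60, -6.400). On A1, U sits at bearing 90° from S; a 57° counterclockwise sweep puts C at bearing 147°, so C = S + 6.4·(cos 147°, sin 147°) = (-55.97, -2.914). So C.y = -2.914.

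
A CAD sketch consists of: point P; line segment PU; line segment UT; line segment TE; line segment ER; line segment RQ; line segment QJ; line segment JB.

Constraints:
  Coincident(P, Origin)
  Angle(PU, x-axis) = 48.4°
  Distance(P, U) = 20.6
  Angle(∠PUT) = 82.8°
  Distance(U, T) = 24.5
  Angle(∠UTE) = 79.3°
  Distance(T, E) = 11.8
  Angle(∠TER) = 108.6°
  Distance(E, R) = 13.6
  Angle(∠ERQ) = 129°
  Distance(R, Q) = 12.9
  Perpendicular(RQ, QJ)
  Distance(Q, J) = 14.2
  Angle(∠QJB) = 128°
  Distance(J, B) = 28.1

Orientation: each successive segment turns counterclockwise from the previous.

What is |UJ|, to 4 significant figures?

10.77

P is at the origin; PU runs at 48.4° with length 20.6, so U = (13.68, 15.40). ∠PUT = 82.8° gives UT at 145.6° from the x-axis; with |UT| = 24.5, T = (-6.538, 29.25). ∠UTE = 79.3° gives TE at -113.7° from the x-axis; with |TE| = 11.8, E = (-11.28, 18.44). ∠TER = 108.6° gives ER at -42.30° from the x-axis; with |ER| = 13.6, R = (-1.222, 9.289). ∠ERQ = 129.0° gives RQ at 8.700° from the x-axis; with |RQ| = 12.9, Q = (11.53, 11.24). RQ ⟂ QJ, so QJ runs at 98.70°; with |QJ| = 14.2, J = (9.381, 25.28). Then |UJ| = |J − U| = 10.77.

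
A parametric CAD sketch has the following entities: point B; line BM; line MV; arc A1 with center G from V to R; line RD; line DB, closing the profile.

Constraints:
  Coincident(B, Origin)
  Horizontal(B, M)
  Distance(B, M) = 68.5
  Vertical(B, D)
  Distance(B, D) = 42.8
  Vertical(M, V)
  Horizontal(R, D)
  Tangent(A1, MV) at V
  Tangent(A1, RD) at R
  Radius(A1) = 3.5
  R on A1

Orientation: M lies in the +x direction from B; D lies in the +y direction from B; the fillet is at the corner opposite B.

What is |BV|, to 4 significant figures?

78.97

B is at the origin; B and M share the same y with |BM| = 68.5 and M on the +x side, so M = (68.50, 0.000). B and D share the same x with |BD| = 42.8 and D on the +y side, so D = (0.000, 42.80). The virtual corner opposite B is at (68.50, 42.80). Tangency of A1 to MV means the radius GV is perpendicular to MV and A1 meets RD tangentially, so GR is at right angles to RD, with radius 3.5, so the center G sits 3.5 in from both sides at G = (65.00, 39.30). That places the tangent points at V = (68.50, 39.30) on MV and R = (65.00, 42.80) on RD. Then |BV| = |V − B| = 78.97.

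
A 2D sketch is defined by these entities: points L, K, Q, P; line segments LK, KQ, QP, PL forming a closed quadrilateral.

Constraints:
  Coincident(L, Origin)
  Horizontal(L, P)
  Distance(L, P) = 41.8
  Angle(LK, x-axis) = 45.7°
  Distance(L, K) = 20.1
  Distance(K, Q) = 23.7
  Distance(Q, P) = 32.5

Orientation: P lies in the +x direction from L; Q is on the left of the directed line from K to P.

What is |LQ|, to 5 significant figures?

43.793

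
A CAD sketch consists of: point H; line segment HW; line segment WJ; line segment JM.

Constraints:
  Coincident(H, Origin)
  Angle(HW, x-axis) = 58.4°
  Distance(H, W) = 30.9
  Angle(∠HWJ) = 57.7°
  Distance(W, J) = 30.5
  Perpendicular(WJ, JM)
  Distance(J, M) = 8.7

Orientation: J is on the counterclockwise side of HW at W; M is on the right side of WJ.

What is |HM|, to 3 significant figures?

37.5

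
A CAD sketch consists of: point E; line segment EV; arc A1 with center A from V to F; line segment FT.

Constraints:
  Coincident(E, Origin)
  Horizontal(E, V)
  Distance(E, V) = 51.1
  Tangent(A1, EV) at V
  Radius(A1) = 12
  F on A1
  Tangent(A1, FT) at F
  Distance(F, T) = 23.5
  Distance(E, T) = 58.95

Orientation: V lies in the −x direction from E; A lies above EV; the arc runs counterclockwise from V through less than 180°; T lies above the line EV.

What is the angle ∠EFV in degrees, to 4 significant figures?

107.1°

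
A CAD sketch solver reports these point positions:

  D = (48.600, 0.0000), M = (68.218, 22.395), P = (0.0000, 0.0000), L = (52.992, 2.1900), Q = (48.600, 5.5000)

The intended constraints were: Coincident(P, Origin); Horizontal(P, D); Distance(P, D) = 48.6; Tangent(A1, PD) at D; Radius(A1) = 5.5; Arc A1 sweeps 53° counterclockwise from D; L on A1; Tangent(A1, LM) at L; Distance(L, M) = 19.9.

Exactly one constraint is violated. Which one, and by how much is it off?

Distance(L, M) = 19.9 — off by 5.40.

P = (0.00, 0.00) ✓; P.y = 0.00, D.y = 0.00 ✓; |PD| = 48.60 ✓; ∠(QD, DP) = 90.00° ✓; |QD| = 5.500 ✓; bearing(Q→L) − bearing(Q→D) = 53.00° ✓; |QL| = 5.500 ✓; ∠(QL, LM) = 90.00° ✓; |LM| = 25.30 ✗.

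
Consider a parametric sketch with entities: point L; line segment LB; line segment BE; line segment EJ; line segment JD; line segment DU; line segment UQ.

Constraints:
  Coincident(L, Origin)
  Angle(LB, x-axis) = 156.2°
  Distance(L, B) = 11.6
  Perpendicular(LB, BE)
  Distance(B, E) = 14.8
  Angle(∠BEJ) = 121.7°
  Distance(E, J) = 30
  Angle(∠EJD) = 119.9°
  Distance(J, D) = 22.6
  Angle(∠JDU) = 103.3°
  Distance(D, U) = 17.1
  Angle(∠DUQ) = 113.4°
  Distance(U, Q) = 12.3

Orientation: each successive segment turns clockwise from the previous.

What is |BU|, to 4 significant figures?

41.08

∠EJD = 119.9° gives JD at -52.20° from the x-axis; with |JD| = 22.6, D = (38.93, 4.488). ∠JDU = 103.3° gives DU at -128.9° from the x-axis; with |DU| = 17.1, U = (28.19, -8.820). Then |BU| = |U − B| = 41.08.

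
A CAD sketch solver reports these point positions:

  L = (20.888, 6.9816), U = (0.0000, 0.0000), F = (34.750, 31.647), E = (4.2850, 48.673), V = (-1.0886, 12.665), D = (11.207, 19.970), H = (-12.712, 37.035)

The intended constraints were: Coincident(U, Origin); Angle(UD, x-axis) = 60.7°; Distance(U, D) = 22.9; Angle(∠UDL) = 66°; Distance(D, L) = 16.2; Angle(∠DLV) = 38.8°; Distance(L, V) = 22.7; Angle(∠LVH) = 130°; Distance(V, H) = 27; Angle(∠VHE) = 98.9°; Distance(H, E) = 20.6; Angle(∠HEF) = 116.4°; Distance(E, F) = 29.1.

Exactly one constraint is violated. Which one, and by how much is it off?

Distance(E, F) = 29.1 — off by 5.80.

U = (0.00, 0.00) ✓; UD at 60.70° ✓; |UD| = 22.90 ✓; ∠UDL = 66.00° ✓; |DL| = 16.20 ✓; ∠DLV = 38.80° ✓; |LV| = 22.70 ✓; ∠LVH = 130.0° ✓; |VH| = 27.00 ✓; ∠VHE = 98.90° ✓; |HE| = 20.60 ✓; ∠HEF = 116.4° ✓; |EF| = 34.90 ✗.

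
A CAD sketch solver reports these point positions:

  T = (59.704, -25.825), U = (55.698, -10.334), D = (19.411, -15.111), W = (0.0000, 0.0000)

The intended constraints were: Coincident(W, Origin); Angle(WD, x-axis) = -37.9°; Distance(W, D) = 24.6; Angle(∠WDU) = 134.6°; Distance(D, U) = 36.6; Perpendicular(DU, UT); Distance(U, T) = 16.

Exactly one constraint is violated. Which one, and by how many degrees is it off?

Perpendicular(DU, UT) — off by 7.00°.

W = (0.00, 0.00) ✓; WD at -37.90° ✓; |WD| = 24.60 ✓; ∠WDU = 134.6° ✓; |DU| = 36.60 ✓; ∠(DU, UT) = 83.00° ✗; |UT| = 16.00 ✓.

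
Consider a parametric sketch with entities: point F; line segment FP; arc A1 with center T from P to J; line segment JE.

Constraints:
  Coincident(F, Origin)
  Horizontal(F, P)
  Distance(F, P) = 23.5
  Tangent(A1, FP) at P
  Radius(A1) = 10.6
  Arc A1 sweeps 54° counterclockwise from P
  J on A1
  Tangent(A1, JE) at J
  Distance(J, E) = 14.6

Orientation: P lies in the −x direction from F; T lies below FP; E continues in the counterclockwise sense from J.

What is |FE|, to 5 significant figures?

43.759

On A1, P sits at bearing 90° from T; a 54° counterclockwise sweep puts J at bearing 144°, so J = T + 10.6·(cos 144°, sin 144°) = (-32.076, -4.3695). Since A1 is tangent to JE there, TJ ⟂ JE, so JE runs along (−sin 144°, cos 144°); with |JE| = 14.6, E = (-40.657, -16.181). Then |FE| = |E − F| = 43.759.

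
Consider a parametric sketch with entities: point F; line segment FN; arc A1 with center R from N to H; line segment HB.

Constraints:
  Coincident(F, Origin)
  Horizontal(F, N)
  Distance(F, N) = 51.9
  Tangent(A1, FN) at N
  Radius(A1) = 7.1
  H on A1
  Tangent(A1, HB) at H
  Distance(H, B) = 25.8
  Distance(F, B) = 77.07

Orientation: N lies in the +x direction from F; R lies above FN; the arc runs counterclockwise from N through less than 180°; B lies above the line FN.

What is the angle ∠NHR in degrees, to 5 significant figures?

64.508°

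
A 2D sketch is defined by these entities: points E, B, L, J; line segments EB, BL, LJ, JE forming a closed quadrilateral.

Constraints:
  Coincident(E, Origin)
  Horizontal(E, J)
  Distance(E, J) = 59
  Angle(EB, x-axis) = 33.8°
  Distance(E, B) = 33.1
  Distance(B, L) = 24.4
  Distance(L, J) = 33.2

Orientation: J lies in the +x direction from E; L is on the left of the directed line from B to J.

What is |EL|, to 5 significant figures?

57.494

Checks: |BL| = 24.40 ✓; |LJ| = 33.20 ✓.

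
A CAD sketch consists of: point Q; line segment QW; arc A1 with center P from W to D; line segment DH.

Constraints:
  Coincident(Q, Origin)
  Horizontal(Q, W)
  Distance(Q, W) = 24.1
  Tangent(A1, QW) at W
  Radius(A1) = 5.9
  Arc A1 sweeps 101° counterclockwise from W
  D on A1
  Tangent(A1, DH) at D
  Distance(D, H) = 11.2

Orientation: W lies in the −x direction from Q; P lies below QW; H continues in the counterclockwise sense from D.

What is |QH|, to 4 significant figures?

33.09

Q is at the origin; Q and W share the same y with |QW| = 24.1 and W on the −x side, so W = (-24.10, 0.000). Since A1 is tangent to QW there, PW ⟂ QW, so P = W + (0, -5.9) = (-24.10, -5.900). On A1, W sits at bearing 90° from P; a 101° counterclockwise sweep puts D at bearing 191°, so D = P + 5.9·(cos 191°, sin 191°) = (-29.89, -7.026). Tangency of A1 to DH means the radius PD is perpendicular to DH, so DH runs along (−sin 191°, cos 191°); with |DH| = 11.2, H = (-27.75, -18.02). Then |QH| = |H − Q| = 33.09.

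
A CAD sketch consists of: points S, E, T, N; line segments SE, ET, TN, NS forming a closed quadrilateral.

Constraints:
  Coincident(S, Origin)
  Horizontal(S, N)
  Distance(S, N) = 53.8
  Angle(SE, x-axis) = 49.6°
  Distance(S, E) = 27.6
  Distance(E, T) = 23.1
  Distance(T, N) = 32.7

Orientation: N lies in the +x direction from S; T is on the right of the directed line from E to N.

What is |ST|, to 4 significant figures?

21.23

Checks: |ET| = 23.10 ✓; |TN| = 32.70 ✓.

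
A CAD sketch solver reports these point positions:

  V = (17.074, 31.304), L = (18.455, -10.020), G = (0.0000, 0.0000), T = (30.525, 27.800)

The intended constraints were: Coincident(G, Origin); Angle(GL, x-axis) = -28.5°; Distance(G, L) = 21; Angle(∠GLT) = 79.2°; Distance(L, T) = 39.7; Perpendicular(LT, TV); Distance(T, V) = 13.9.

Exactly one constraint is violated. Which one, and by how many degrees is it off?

Perpendicular(LT, TV) — off by 3.10°.

G = (0.00, 0.00) ✓; GL at -28.50° ✓; |GL| = 21.00 ✓; ∠GLT = 79.20° ✓; |LT| = 39.70 ✓; ∠(LT, TV) = 93.10° ✗; |TV| = 13.90 ✓.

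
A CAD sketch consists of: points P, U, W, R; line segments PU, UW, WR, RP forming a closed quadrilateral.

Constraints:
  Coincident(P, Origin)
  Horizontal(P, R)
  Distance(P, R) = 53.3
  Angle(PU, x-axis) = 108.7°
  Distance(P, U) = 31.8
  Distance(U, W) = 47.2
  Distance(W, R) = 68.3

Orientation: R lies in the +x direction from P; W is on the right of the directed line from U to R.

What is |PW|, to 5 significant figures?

21.313

P is at the origin; PR is horizontal with |PR| = 53.3 and R in +x, so R = (53.3, 0). PU runs at 108.7° with |PU| = 31.8, so U = (-10.195, 30.121). W is determined by |UW| = 47.2 and |WR| = 68.3 together: it lies at the intersection of circle(U, 47.2) and circle(R, 68.3). With |UR| = 70.278, the foot of the radical line on UR is 17.800 from U and the perpendicular offset is √(47.2² − 17.800²) = 43.715. Taking the right-of-UR solution: W = (-12.849, -17.004).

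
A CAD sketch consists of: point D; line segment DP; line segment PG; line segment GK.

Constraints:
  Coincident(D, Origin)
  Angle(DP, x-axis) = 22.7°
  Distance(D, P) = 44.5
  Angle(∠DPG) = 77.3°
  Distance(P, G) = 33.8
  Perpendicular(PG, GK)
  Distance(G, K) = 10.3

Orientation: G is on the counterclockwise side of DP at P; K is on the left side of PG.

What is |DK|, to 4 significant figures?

40.90

D is at the origin; DP runs at 22.7° with length 44.5, so P = 44.5·(cos 22.7°, sin 22.7°) = (41.05, 17.17). ∠DPG = 77.3°, so PG runs at 22.7° + (180° − 77.3°) = 125.4° from the x-axis; with |PG| = 33.8, G = P + 33.8·(cos 125.4°, sin 125.4°) = (21.47, 44.72). The perpendicularity gives GK at right angles to PG; with |GK| = 10.3 on the left of PG, K = G + 10.3·(-0.8151, -0.5793) = (13.08, 38.76). Then |DK| = |K − D| = 40.90.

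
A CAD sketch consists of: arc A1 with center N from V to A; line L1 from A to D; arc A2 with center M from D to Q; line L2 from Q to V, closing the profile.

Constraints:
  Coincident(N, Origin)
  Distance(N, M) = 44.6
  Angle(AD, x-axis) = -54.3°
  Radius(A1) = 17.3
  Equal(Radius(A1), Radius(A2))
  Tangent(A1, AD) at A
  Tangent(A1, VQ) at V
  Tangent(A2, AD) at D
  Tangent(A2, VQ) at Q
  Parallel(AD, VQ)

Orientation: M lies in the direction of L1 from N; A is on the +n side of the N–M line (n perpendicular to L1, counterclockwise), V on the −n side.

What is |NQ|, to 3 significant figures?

47.8

Tangency of A1 to both parallel lines with radius 17.3 puts A and V at N ± 17.3·n: A = (14.0, 10.1), V = (-14.0, -10.1). Equal radii place D and Q the same way about M: D = M + 17.3·n = (40.1, -26.1), Q = M − 17.3·n = (12.0, -46.3). Then |NQ| = |Q − N| = 47.8.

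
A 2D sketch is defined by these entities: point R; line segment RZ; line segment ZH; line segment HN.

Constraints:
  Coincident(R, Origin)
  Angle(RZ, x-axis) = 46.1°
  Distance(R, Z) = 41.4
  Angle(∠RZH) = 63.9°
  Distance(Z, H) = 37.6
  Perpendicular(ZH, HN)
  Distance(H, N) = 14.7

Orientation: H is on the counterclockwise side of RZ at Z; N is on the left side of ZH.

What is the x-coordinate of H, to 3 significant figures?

-7.09

R is at the origin; RZ runs at 46.1° with length 41.4, so Z = 41.4·(cos 46.1°, sin 46.1°) = (28.7, 29.8). ∠RZH = 63.9°, so ZH runs at 46.1° + (180° − 63.9°) = 162° from the x-axis; with |ZH| = 37.6, H = Z + 37.6·(cos 162°, sin 162°) = (-7.09, 41.3). So H.x = -7.09.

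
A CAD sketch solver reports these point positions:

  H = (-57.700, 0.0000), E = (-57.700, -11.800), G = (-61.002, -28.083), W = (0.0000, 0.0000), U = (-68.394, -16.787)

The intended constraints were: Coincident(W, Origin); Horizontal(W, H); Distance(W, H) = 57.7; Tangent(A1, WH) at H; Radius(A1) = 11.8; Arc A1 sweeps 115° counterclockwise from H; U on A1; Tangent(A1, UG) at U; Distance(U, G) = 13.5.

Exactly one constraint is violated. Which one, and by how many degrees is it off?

Tangent(A1, UG) at U — off by 8.20°.

W = (0.00, 0.00) ✓; W.y = 0.00, H.y = 0.00 ✓; |WH| = 57.70 ✓; ∠(EH, HW) = 90.00° ✓; |EH| = 11.80 ✓; bearing(E→U) − bearing(E→H) = 115.0° ✓; |EU| = 11.80 ✓; ∠(EU, UG) = 81.80° ✗; |UG| = 13.50 ✓.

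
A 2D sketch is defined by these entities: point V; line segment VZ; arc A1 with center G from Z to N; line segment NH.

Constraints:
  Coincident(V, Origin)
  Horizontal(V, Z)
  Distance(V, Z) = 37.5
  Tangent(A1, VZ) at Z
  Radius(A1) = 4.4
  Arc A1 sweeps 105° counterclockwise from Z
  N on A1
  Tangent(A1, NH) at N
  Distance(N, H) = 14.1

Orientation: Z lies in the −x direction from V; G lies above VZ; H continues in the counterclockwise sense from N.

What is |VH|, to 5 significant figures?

41.576

V is at the origin; V and Z share the same y with |VZ| = 37.5 and Z on the −x side, so Z = (-37.500, 0.0000). The tangent condition forces GZ to be normal to VZ, so G = Z + (0, 4.4) = (-37.500, 4.4000). On A1, Z sits at bearing -90° from G; a 105° counterclockwise sweep puts N at bearing 15°, so N = G + 4.4·(cos 15°, sin 15°) = (-33.250, 5.5388). Since A1 is tangent to NH there, GN ⟂ NH, so NH runs along (−sin 15°, cos 15°); with |NH| = 14.1, H = (-36.899, 19.158). Then |VH| = |H − V| = 41.576.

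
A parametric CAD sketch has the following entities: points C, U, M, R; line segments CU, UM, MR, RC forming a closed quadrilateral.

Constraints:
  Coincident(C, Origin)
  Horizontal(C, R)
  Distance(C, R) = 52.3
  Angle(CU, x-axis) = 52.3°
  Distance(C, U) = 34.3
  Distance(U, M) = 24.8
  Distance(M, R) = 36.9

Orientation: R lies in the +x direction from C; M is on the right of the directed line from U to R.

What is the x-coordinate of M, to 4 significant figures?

15.52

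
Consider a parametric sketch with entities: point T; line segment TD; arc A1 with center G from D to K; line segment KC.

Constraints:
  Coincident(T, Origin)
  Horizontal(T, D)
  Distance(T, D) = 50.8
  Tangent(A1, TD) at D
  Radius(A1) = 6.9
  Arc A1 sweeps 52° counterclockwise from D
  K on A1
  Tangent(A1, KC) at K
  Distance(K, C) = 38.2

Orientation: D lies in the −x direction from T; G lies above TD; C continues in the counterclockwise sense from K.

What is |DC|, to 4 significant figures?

43.72

On A1, D sits at bearing -90° from G; a 52° counterclockwise sweep puts K at bearing -38°, so K = G + 6.9·(cos -38°, sin -38°) = (-45.36, 2.652). A1 meets KC tangentially, so GK is at right angles to KC, so KC runs along (−sin -38°, cos -38°); with |KC| = 38.2, C = (-21.84, 32.75). Then |DC| = |C − D| = 43.72.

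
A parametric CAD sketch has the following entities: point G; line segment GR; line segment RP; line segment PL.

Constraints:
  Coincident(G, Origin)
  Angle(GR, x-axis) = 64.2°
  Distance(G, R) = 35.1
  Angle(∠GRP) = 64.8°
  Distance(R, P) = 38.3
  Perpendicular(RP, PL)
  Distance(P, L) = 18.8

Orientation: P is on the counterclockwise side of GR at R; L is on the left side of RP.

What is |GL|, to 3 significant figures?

26.7

∠GRP = 64.8°, so RP runs at 64.2° + (180° − 64.8°) = 179° from the x-axis; with |RP| = 38.3, P = R + 38.3·(cos 179°, sin 179°) = (-23.0, 32.0). RP is perpendicular to PL; with |PL| = 18.8 on the left of RP, L = P + 18.8·(-0.0105, -1.00) = (-23.2, 13.2). Then |GL| = |L − G| = 26.7.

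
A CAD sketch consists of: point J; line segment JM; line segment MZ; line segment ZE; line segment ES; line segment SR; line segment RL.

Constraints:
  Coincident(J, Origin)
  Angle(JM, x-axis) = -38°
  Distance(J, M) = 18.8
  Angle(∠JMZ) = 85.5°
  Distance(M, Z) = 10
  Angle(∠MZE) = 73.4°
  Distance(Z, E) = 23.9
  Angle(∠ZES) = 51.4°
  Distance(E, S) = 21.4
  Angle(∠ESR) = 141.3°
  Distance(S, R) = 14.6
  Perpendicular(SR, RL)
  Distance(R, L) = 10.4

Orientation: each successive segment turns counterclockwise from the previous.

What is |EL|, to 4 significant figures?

31.44

J is at the origin; JM runs at -38.0° with length 18.8, so M = (14.81, -11.57). ∠JMZ = 85.5° gives MZ at 56.50° from the x-axis; with |MZ| = 10.0, Z = (20.33, -3.236). ∠MZE = 73.4° gives ZE at 163.1° from the x-axis; with |ZE| = 23.9, E = (-2.534, 3.712). ∠ZES = 51.4° gives ES at -68.30° from the x-axis; with |ES| = 21.4, S = (5.379, -16.17). ∠ESR = 141.3° gives SR at -29.60° from the x-axis; with |SR| = 14.6, R = (18.07, -23.38). SR is perpendicular to RL, so RL runs at 60.40°; with |RL| = 10.4, L = (23.21, -14.34). Then |EL| = |L − E| = 31.44.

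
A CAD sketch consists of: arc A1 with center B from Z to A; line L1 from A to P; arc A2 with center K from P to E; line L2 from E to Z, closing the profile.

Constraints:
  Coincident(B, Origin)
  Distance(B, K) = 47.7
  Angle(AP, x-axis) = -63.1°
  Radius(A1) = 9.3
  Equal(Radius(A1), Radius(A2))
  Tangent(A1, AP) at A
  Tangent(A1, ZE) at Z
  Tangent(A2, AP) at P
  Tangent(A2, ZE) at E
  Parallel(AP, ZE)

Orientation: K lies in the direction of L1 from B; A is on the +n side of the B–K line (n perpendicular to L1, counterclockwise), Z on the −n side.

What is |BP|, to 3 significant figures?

48.6

The slot axis is L1's direction at -63.1°, so u = (cos -63.1°, sin -63.1°) = (0.452, -0.892) and n = (−sin -63.1°, cos -63.1°) = (0.892, 0.452). B is at the origin and K lies 47.7 along u from B, so K = 47.7·u = (21.6, -42.5). Tangency of A1 to both parallel lines with radius 9.3 puts A and Z at B ± 9.3·n: A = (8.29, 4.21), Z = (-8.29, -4.21). Equal radii place P and E the same way about K: P = K + 9.3·n = (29.9, -38.3), E = K − 9.3·n = (13.3, -46.7). Then |BP| = |P − B| = 48.6.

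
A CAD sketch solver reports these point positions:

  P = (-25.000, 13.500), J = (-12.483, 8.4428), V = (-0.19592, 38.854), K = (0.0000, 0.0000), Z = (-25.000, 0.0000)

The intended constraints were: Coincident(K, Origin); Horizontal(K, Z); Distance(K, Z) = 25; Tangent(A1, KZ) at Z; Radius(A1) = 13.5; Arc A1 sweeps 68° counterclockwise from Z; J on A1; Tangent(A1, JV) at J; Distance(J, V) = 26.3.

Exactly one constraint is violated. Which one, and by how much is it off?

Distance(J, V) = 26.3 — off by 6.50.

K = (0.00, 0.00) ✓; K.y = 0.00, Z.y = 0.00 ✓; |KZ| = 25.00 ✓; ∠(PZ, ZK) = 90.00° ✓; |PZ| = 13.50 ✓; bearing(P→J) − bearing(P→Z) = 68.00° ✓; |PJ| = 13.50 ✓; ∠(PJ, JV) = 90.00° ✓; |JV| = 32.80 ✗.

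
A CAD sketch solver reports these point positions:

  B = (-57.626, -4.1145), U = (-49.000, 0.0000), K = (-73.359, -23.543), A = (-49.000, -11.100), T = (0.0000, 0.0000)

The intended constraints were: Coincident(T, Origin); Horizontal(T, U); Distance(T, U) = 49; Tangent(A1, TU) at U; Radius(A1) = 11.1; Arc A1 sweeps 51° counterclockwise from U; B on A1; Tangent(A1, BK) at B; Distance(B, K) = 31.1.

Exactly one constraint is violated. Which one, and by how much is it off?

Distance(B, K) = 31.1 — off by 6.10.

T = (0.00, 0.00) ✓; T.y = 0.00, U.y = 0.00 ✓; |TU| = 49.00 ✓; ∠(AU, UT) = 90.00° ✓; |AU| = 11.10 ✓; bearing(A→B) − bearing(A→U) = 51.00° ✓; |AB| = 11.10 ✓; ∠(AB, BK) = 90.00° ✓; |BK| = 25.00 ✗.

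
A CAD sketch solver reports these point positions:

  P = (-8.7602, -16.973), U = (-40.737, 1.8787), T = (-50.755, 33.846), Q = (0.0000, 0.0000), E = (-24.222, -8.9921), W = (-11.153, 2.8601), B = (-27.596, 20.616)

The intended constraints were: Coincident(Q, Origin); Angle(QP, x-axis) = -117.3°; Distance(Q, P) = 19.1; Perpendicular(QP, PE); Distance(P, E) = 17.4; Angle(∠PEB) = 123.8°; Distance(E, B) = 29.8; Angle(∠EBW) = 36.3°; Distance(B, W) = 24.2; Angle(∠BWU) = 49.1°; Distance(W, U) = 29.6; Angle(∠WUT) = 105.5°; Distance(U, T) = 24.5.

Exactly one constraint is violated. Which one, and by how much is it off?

Distance(U, T) = 24.5 — off by 9.00.

Q = (0.00, 0.00) ✓; QP at -117.3° ✓; |QP| = 19.10 ✓; ∠(QP, PE) = 90.00° ✓; |PE| = 17.40 ✓; ∠PEB = 123.8° ✓; |EB| = 29.80 ✓; ∠EBW = 36.30° ✓; |BW| = 24.20 ✓; ∠BWU = 49.10° ✓; |WU| = 29.60 ✓; ∠WUT = 105.5° ✓; |UT| = 33.50 ✗.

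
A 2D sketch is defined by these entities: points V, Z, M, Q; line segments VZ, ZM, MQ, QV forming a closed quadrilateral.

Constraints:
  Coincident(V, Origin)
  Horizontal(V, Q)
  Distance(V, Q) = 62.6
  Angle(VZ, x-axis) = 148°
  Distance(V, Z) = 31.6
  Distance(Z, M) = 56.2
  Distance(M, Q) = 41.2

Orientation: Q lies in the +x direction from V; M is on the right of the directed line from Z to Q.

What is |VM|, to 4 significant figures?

24.74

V is at the origin; VQ is horizontal with |VQ| = 62.6 and Q in +x, so Q = (62.6, 0). VZ runs at 148.0° with |VZ| = 31.6, so Z = (-26.80, 16.75). M is determined by |ZM| = 56.2 and |MQ| = 41.2 together: it lies at the intersection of circle(Z, 56.2) and circle(Q, 41.2). With |ZQ| = 90.95, the foot of the radical line on ZQ is 53.51 from Z and the perpendicular offset is √(56.2² − 53.51²) = 17.18. Taking the right-of-ZQ solution: M = (22.63, -9.997).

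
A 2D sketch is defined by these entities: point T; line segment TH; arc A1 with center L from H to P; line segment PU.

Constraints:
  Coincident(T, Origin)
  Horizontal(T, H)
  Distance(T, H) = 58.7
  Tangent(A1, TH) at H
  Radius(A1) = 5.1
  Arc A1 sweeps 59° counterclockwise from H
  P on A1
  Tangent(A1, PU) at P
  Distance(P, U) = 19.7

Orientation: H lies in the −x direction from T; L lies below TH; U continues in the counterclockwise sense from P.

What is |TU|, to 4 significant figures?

75.73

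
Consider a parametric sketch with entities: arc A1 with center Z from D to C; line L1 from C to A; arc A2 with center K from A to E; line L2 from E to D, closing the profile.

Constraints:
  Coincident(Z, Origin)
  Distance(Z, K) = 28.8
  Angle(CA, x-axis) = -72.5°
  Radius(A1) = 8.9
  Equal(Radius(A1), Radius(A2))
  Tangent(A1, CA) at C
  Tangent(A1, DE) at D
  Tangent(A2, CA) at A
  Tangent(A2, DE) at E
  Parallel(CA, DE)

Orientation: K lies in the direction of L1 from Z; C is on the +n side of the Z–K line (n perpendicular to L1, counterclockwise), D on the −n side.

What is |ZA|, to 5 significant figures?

30.144

Tangency of A1 to both parallel lines with radius 8.9 puts C and D at Z ± 8.9·n: C = (8.4881, 2.6763), D = (-8.4881, -2.6763). Equal radii place A and E the same way about K: A = K + 8.9·n = (17.148, -24.791), E = K − 8.9·n = (0.17225, -30.143). Then |ZA| = |A − Z| = 30.144.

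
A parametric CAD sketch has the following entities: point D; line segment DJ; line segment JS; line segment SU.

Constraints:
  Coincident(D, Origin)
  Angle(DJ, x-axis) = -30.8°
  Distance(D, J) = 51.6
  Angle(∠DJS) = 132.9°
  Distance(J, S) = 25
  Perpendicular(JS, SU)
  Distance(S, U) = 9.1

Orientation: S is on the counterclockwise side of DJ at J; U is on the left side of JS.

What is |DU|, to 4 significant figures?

66.62

D is at the origin; DJ runs at -30.8° with length 51.6, so J = 51.6·(cos -30.8°, sin -30.8°) = (44.32, -26.42). ∠DJS = 132.9°, so JS runs at -30.8° + (180° − 132.9°) = 16.30° from the x-axis; with |JS| = 25.0, S = J + 25.0·(cos 16.30°, sin 16.30°) = (68.32, -19.40). JS is perpendicular to SU; with |SU| = 9.1 on the left of JS, U = S + 9.1·(-0.2807, 0.9598) = (65.76, -10.67). Then |DU| = |U − D| = 66.62.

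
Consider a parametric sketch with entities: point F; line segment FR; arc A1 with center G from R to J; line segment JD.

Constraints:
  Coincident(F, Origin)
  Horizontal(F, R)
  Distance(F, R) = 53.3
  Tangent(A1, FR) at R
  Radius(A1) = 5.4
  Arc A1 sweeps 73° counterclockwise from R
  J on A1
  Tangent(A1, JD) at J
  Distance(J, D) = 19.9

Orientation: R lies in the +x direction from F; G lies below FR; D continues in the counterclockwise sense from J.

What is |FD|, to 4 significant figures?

48.09

On A1, R sits at bearing 90° from G; a 73° counterclockwise sweep puts J at bearing 163°, so J = G + 5.4·(cos 163°, sin 163°) = (48.14, -3.821). A1 meets JD tangentially, so GJ is at right angles to JD, so JD runs along (−sin 163°, cos 163°); with |JD| = 19.9, D = (42.32, -22.85). Then |FD| = |D − F| = 48.09.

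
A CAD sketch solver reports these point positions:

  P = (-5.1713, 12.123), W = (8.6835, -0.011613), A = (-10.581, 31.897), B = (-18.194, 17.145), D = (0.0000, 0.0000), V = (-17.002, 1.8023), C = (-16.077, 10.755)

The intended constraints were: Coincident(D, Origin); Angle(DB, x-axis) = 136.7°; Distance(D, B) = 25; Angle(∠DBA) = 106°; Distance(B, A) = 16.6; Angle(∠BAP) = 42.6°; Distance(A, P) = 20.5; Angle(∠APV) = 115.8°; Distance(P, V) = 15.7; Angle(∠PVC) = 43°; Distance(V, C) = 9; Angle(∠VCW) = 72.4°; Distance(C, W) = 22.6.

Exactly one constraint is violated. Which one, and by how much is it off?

Distance(C, W) = 22.6 — off by 4.40.

D = (0.00, 0.00) ✓; DB at 136.7° ✓; |DB| = 25.00 ✓; ∠DBA = 106.0° ✓; |BA| = 16.60 ✓; ∠BAP = 42.60° ✓; |AP| = 20.50 ✓; ∠APV = 115.8° ✓; |PV| = 15.70 ✓; ∠PVC = 43.00° ✓; |VC| = 9.000 ✓; ∠VCW = 72.40° ✓; |CW| = 27.00 ✗.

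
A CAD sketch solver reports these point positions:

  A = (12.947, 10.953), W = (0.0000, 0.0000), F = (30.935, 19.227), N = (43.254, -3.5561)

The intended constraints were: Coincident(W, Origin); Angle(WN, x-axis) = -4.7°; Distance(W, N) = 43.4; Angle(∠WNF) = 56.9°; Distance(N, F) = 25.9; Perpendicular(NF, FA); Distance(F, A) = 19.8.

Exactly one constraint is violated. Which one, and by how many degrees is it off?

Perpendicular(NF, FA) — off by 3.70°.

W = (0.00, 0.00) ✓; WN at -4.700° ✓; |WN| = 43.40 ✓; ∠WNF = 56.90° ✓; |NF| = 25.90 ✓; ∠(NF, FA) = 86.30° ✗; |FA| = 19.80 ✓.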